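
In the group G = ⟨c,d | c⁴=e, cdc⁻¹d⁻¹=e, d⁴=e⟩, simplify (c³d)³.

Compute successive powers of (c³d), reducing at each step:
  (c³d)²: (c³d) · c³ = c²d;   (c²d) · d = c²d²
  (c³d)³: (c²d²) · c³ = cd²;   (cd²) · d = cd³

Answer: cd³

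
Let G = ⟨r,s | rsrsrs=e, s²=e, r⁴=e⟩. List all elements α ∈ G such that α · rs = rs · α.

⟨rs⟩ ⊆ C_G(rs) since powers of rs commute with rs; so |C_G(rs)| ≥ |⟨rs⟩| = 3.
By orbit–stabilizer, |C_G(rs)| = |G| / |conj. class of rs| = 24 / 8 = 3.
The 3 elements commuting with rs are {e, rs, sr³}.

Answer: {e, rs, sr³}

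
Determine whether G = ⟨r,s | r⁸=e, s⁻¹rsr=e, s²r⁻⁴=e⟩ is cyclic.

Every cyclic group is abelian. But r·s = rs while s·r = r³s⁻¹, so r·s ≠ s·r and G is not abelian. Hence G is not cyclic.

Answer: No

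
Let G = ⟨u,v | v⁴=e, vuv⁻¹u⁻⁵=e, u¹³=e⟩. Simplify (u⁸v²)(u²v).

Compute (u⁸v²) · (u²v) by multiplying left to right and reducing via the relations at each step:
  (u⁸v²) · u² = u⁶v²
  (u⁶v²) · v = u⁶v³

Answer: u⁶v³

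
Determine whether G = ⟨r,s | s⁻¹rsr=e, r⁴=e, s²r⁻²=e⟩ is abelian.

r·s = rs but s·r = rs⁻¹, so r·s ≠ s·r and G is not abelian.

Answer: No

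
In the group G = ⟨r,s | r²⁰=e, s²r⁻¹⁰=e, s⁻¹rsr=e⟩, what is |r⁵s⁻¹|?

Compute successive powers until reaching e:
  (r⁵s⁻¹)¹ = r⁵s⁻¹, (r⁵s⁻¹)² = r¹⁰, (r⁵s⁻¹)³ = r⁵s, (r⁵s⁻¹)⁴ = e.
The smallest positive k with (r⁵s⁻¹)ᵏ = e is 4.

Answer: 4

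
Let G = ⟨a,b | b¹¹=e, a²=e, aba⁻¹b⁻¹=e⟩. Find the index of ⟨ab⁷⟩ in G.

First find ord(ab⁷) by computing successive powers:
  (ab⁷)¹ = ab⁷, (ab⁷)² = b³, (ab⁷)³ = ab¹⁰, (ab⁷)⁴ = b⁶, (ab⁷)⁵ = ab², (ab⁷)⁶ = b⁹, (ab⁷)⁷ = ab⁵, (ab⁷)⁸ = b, (ab⁷)⁹ = ab⁸, (ab⁷)¹⁰ = b⁴, (ab⁷)¹¹ = a, (ab⁷)¹² = b⁷, (ab⁷)¹³ = ab³, (ab⁷)¹⁴ = b¹⁰, (ab⁷)¹⁵ = ab⁶, (ab⁷)¹⁶ = b², (ab⁷)¹⁷ = ab⁹, (ab⁷)¹⁸ = b⁵, (ab⁷)¹⁹ = ab, (ab⁷)²⁰ = b⁸, (ab⁷)²¹ = ab⁴, (ab⁷)²² = e.
So |⟨ab⁷⟩| = ord(ab⁷) = 22. With |G| = 22, by Lagrange [G : ⟨ab⁷⟩] = 22/22 = 1.

Answer: 1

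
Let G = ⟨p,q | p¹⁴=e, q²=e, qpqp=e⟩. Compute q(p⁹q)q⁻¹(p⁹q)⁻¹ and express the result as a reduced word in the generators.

[q, (p⁹q)] = q·(p⁹q)·q⁻¹·(p⁹q)⁻¹.
  q · (p⁹q) = p⁵
  (p⁵) · q = p⁵q
  (p⁵q) · (p⁹q) = p¹⁰

Answer: p¹⁰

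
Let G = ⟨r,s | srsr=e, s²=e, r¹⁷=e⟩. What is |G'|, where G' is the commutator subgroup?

G' = [G, G] is generated by all commutators. The generator-pair commutators are: [r, s] = r².
The subgroup they normally generate is {e, r, r², r³, r⁴, r⁵, r⁶, r⁷, r⁸, r⁹, r¹⁰, r¹¹, r¹², r¹³, r¹⁴, r¹⁵, r¹⁶}, of order 17.
Check: |G/G'| = 34/17 = 2 is the order of the abelianisation.

Answer: 17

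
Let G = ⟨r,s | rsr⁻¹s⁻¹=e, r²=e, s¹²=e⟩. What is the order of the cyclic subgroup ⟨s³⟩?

|⟨s³⟩| equals the order of s³. Compute successive powers until reaching e:
  (s³)¹ = s³, (s³)² = s⁶, (s³)³ = s⁹, (s³)⁴ = e.
The smallest positive k with (s³)ᵏ = e is 4, so |⟨s³⟩| = 4.

Answer: 4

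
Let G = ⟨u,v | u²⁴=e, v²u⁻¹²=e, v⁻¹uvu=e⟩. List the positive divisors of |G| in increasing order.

|G| = 48 = 2⁴ · 3. By Lagrange's theorem the order of any subgroup divides 48; the divisors of 48 are 1, 2, 3, 4, 6, 8, 12, 16, 24, 48.

Answer: 1, 2, 3, 4, 6, 8, 12, 16, 24, 48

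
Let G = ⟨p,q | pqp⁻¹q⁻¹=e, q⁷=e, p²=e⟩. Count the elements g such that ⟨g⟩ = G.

G is cyclic of order 14. An element generates G iff its order is 14, and a cyclic group of order 14 has exactly φ(14) = 6 such elements.

Answer: 6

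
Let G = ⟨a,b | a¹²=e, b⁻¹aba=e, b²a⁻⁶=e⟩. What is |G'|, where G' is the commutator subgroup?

G' = [G, G] is generated by all commutators. The generator-pair commutators are: [a, b] = a².
The subgroup they normally generate is {e, a², a⁴, a⁶, a⁸, a¹⁰}, of order 6.
Check: |G/G'| = 24/6 = 4 is the order of the abelianisation.

Answer: 6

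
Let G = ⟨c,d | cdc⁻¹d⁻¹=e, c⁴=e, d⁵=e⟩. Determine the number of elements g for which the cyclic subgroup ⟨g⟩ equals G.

G is cyclic of order 20. An element generates G iff its order is 20, and a cyclic group of order 20 has exactly φ(20) = 8 such elements.

Answer: 8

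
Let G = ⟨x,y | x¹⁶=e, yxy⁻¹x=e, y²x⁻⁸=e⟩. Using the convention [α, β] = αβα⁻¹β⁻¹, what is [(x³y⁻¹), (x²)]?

[(x³y⁻¹), (x²)] = (x³y⁻¹)·(x²)·(x³y⁻¹)⁻¹·(x²)⁻¹.
  (x³y⁻¹) · (x²) = xy⁻¹
  (xy⁻¹) · (x³y) = x¹⁴
  (x¹⁴) · (x¹⁴) = x¹²

Answer: x¹²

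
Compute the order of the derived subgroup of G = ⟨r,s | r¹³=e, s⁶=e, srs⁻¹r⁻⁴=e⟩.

G' = [G, G] is generated by all commutators. The generator-pair commutators are: [r, s] = r¹⁰.
The subgroup they normally generate is {e, r, r², r³, r⁴, r⁵, r⁶, r⁷, r⁸, r⁹, r¹⁰, r¹¹, r¹²}, of order 13.
Check: |G/G'| = 78/13 = 6 is the order of the abelianisation.

Answer: 13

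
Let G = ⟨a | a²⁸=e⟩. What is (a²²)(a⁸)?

Compute (a²²) · (a⁸) by multiplying left to right and reducing via the relations at each step:
  (a²²) · a⁸ = a²

Answer: a²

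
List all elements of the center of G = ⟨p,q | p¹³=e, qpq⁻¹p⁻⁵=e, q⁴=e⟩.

An element z ∈ Z(G) iff z commutes with every generator.
For example e is central: e·p = p = p·e; e·q = q = q·e.
Whereas p ∉ Z(G) since p·q = pq ≠ p⁵q = q·p.
Checking each of the 52 elements this way gives Z(G) = {e}, of order 1.

Answer: {e}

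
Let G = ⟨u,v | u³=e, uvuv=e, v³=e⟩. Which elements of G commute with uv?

⟨uv⟩ ⊆ C_G(uv) since powers of uv commute with uv; so |C_G(uv)| ≥ |⟨uv⟩| = 2.
By orbit–stabilizer, |C_G(uv)| = |G| / |conj. class of uv| = 12 / 3 = 4.
The 4 elements commuting with uv are {e, uv, u²v², uv²u}.

Answer: {e, uv, u²v², uv²u}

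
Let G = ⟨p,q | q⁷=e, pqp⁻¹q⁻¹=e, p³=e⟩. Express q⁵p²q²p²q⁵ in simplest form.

Multiply left to right, reducing at each step:
  (q⁵) · p² = p²q⁵
  (p²q⁵) · q² = p²
  (p²) · p² = p
  p · q⁵ = pq⁵

Answer: pq⁵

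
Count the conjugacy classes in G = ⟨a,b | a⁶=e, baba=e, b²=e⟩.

The conjugacy classes (representative and size) are:
  [e] (size 1), [a⁵] (size 2), [a⁴] (size 2), [a³] (size 1), [b] (size 3), [a³b] (size 3).
Class equation: 1 + 2 + 2 + 1 + 3 + 3 = 12 = |G|. So G has 6 conjugacy classes.

Answer: 6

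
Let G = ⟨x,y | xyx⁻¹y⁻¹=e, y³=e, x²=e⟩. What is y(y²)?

Compute y · (y²) by multiplying left to right and reducing via the relations at each step:
  y · y² = e

Answer: e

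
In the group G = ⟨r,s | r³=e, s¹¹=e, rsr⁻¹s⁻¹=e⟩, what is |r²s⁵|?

Compute successive powers until reaching e:
  (r²s⁵)¹ = r²s⁵, (r²s⁵)² = rs¹⁰, (r²s⁵)³ = s⁴, (r²s⁵)⁴ = r²s⁹, (r²s⁵)⁵ = rs³, (r²s⁵)⁶ = s⁸, (r²s⁵)⁷ = r²s², (r²s⁵)⁸ = rs⁷, (r²s⁵)⁹ = s, (r²s⁵)¹⁰ = r²s⁶, (r²s⁵)¹¹ = r, (r²s⁵)¹² = s⁵, (r²s⁵)¹³ = r²s¹⁰, (r²s⁵)¹⁴ = rs⁴, (r²s⁵)¹⁵ = s⁹, (r²s⁵)¹⁶ = r²s³, (r²s⁵)¹⁷ = rs⁸, (r²s⁵)¹⁸ = s², (r²s⁵)¹⁹ = r²s⁷, (r²s⁵)²⁰ = rs, (r²s⁵)²¹ = s⁶, (r²s⁵)²² = r², (r²s⁵)²³ = rs⁵, (r²s⁵)²⁴ = s¹⁰, (r²s⁵)²⁵ = r²s⁴, (r²s⁵)²⁶ = rs⁹, (r²s⁵)²⁷ = s³, (r²s⁵)²⁸ = r²s⁸, (r²s⁵)²⁹ = rs², (r²s⁵)³⁰ = s⁷, (r²s⁵)³¹ = r²s, (r²s⁵)³² = rs⁶, (r²s⁵)³³ = e.
The smallest positive k with (r²s⁵)ᵏ = e is 33.

Answer: 33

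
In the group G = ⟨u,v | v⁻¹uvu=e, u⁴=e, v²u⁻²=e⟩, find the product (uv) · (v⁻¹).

Compute (uv) · (v⁻¹) by multiplying left to right and reducing via the relations at each step:
  (uv) · v⁻¹ = u

Answer: u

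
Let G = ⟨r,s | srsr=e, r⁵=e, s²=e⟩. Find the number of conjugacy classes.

The conjugacy classes (representative and size) are:
  [e] (size 1), [r] (size 2), [r²] (size 2), [s] (size 5).
Class equation: 1 + 2 + 2 + 5 = 10 = |G|. So G has 4 conjugacy classes.

Answer: 4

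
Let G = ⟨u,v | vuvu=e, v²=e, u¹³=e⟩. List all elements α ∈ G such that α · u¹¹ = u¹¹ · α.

⟨u¹¹⟩ ⊆ C_G(u¹¹) since powers of u¹¹ commute with u¹¹; so |C_G(u¹¹)| ≥ |⟨u¹¹⟩| = 13.
By orbit–stabilizer, |C_G(u¹¹)| = |G| / |conj. class of u¹¹| = 26 / 2 = 13.
The 13 elements commuting with u¹¹ are {e, u, u², u³, u⁴, u⁵, u⁶, u⁷, u⁸, u⁹, u¹⁰, u¹¹, u¹²}.

Answer: {e, u, u², u³, u⁴, u⁵, u⁶, u⁷, u⁸, u⁹, u¹⁰, u¹¹, u¹²}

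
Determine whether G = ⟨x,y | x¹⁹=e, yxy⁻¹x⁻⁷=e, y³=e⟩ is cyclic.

Every cyclic group is abelian. But x·y = xy while y·x = x⁷y, so x·y ≠ y·x and G is not abelian. Hence G is not cyclic.

Answer: No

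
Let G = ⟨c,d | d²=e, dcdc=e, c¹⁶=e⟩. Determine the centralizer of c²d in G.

⟨c²d⟩ ⊆ C_G(c²d) since powers of c²d commute with c²d; so |C_G(c²d)| ≥ |⟨c²d⟩| = 2.
By orbit–stabilizer, |C_G(c²d)| = |G| / |conj. class of c²d| = 32 / 8 = 4.
The 4 elements commuting with c²d are {e, c⁸, c²d, c¹⁰d}.

Answer: {e, c⁸, c²d, c¹⁰d}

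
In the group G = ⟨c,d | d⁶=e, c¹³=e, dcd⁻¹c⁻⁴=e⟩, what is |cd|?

Compute successive powers until reaching e:
  (cd)¹ = cd, (cd)² = c⁵d², (cd)³ = c⁸d³, (cd)⁴ = c⁷d⁴, (cd)⁵ = c³d⁵, (cd)⁶ = e.
The smallest positive k with (cd)ᵏ = e is 6.

Answer: 6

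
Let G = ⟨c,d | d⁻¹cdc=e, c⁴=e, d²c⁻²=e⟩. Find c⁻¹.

The order of c is 4 (smallest k with cᵏ = e), so c⁻¹ = c³ = c³.
Check: c · (c³) → c · c³ = e, giving e as required.

Answer: c³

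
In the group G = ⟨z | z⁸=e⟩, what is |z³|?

Compute successive powers until reaching e:
  (z³)¹ = z³, (z³)² = z⁶, (z³)³ = z, (z³)⁴ = z⁴, (z³)⁵ = z⁷, (z³)⁶ = z², (z³)⁷ = z⁵, (z³)⁸ = e.
The smallest positive k with (z³)ᵏ = e is 8.

Answer: 8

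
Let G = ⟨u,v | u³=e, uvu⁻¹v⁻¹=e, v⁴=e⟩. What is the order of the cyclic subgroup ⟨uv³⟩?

|⟨uv³⟩| equals the order of uv³. Compute successive powers until reaching e:
  (uv³)¹ = uv³, (uv³)² = u²v², (uv³)³ = v, (uv³)⁴ = u, (uv³)⁵ = u²v³, (uv³)⁶ = v², (uv³)⁷ = uv, (uv³)⁸ = u², (uv³)⁹ = v³, (uv³)¹⁰ = uv², (uv³)¹¹ = u²v, (uv³)¹² = e.
The smallest positive k with (uv³)ᵏ = e is 12, so |⟨uv³⟩| = 12.

Answer: 12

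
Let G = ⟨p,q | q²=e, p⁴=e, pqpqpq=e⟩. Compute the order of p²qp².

Compute successive powers until reaching e:
  (p²qp²)¹ = p²qp², (p²qp²)² = e.
The smallest positive k with (p²qp²)ᵏ = e is 2.

Answer: 2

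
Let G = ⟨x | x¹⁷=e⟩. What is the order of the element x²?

Compute successive powers until reaching e:
  (x²)¹ = x², (x²)² = x⁴, (x²)³ = x⁶, (x²)⁴ = x⁸, (x²)⁵ = x¹⁰, (x²)⁶ = x¹², (x²)⁷ = x¹⁴, (x²)⁸ = x¹⁶, (x²)⁹ = x, (x²)¹⁰ = x³, (x²)¹¹ = x⁵, (x²)¹² = x⁷, (x²)¹³ = x⁹, (x²)¹⁴ = x¹¹, (x²)¹⁵ = x¹³, (x²)¹⁶ = x¹⁵, (x²)¹⁷ = e.
The smallest positive k with (x²)ᵏ = e is 17.

Answer: 17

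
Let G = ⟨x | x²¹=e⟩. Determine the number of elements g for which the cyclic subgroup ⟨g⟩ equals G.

G is cyclic of order 21. An element generates G iff its order is 21, and a cyclic group of order 21 has exactly φ(21) = 12 such elements.

Answer: 12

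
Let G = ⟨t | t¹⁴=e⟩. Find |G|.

G is generated by a single element, so G is cyclic. The relator gives t¹⁴ = e and no smaller power is forced to be e, so the 14 powers {e, t, t², t³, t⁴, t⁵, t⁶, t⁷, t⁸, t⁹, t¹², t¹³, t¹¹, t¹⁰} are distinct. Hence |G| = 14.

Answer: 14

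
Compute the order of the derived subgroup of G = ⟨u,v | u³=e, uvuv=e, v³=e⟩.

G' = [G, G] is generated by all commutators. The generator-pair commutators are: [u, v] = uv²u.
The subgroup they normally generate is {e, uv, u²v², uv²u}, of order 4.
Check: |G/G'| = 12/4 = 3 is the order of the abelianisation.

Answer: 4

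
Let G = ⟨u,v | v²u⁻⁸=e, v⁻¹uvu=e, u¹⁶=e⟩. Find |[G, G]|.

G' = [G, G] is generated by all commutators. The generator-pair commutators are: [u, v] = u².
The subgroup they normally generate is {e, u², u⁴, u⁶, u⁸, u¹⁰, u¹², u¹⁴}, of order 8.
Check: |G/G'| = 32/8 = 4 is the order of the abelianisation.

Answer: 8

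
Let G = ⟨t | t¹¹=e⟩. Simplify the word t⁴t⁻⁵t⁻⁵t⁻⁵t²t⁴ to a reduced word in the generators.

Multiply left to right, reducing at each step:
  (t⁴) · t⁻⁵ = t¹⁰
  (t¹⁰) · t⁻⁵ = t⁵
  (t⁵) · t⁻⁵ = e
  e · t² = t²
  (t²) · t⁴ = t⁶

Answer: t⁶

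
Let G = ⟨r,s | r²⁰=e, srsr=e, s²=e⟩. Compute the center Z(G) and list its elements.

An element z ∈ Z(G) iff z commutes with every generator.
For example r¹⁰ is central: (r¹⁰)·r = r¹¹ = r·(r¹⁰); (r¹⁰)·s = r¹⁰s = s·(r¹⁰).
Whereas r ∉ Z(G) since r·s = rs ≠ r¹⁹s = s·r.
Checking each of the 40 elements this way gives Z(G) = {e, r¹⁰}, of order 2.

Answer: {e, r¹⁰}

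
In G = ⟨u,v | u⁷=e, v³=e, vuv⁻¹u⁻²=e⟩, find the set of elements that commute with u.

⟨u⟩ ⊆ C_G(u) since powers of u commute with u; so |C_G(u)| ≥ |⟨u⟩| = 7.
By orbit–stabilizer, |C_G(u)| = |G| / |conj. class of u| = 21 / 3 = 7.
The 7 elements commuting with u are {e, u, u², u³, u⁴, u⁵, u⁶}.

Answer: {e, u, u², u³, u⁴, u⁵, u⁶}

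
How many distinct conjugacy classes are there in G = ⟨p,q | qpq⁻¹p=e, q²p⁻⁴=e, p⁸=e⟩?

The conjugacy classes (representative and size) are:
  [e] (size 1), [p⁷] (size 2), [p²] (size 2), [p⁵] (size 2), [p⁴] (size 1), [p²q⁻¹] (size 4), [p³q] (size 4).
Class equation: 1 + 2 + 2 + 2 + 1 + 4 + 4 = 16 = |G|. So G has 7 conjugacy classes.

Answer: 7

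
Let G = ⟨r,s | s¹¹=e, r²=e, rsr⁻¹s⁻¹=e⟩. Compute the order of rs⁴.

Compute successive powers until reaching e:
  (rs⁴)¹ = rs⁴, (rs⁴)² = s⁸, (rs⁴)³ = rs, (rs⁴)⁴ = s⁵, (rs⁴)⁵ = rs⁹, (rs⁴)⁶ = s², (rs⁴)⁷ = rs⁶, (rs⁴)⁸ = s¹⁰, (rs⁴)⁹ = rs³, (rs⁴)¹⁰ = s⁷, (rs⁴)¹¹ = r, (rs⁴)¹² = s⁴, (rs⁴)¹³ = rs⁸, (rs⁴)¹⁴ = s, (rs⁴)¹⁵ = rs⁵, (rs⁴)¹⁶ = s⁹, (rs⁴)¹⁷ = rs², (rs⁴)¹⁸ = s⁶, (rs⁴)¹⁹ = rs¹⁰, (rs⁴)²⁰ = s³, (rs⁴)²¹ = rs⁷, (rs⁴)²² = e.
The smallest positive k with (rs⁴)ᵏ = e is 22.

Answer: 22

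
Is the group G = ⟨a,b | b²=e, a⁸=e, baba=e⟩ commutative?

a·b = ab but b·a = a⁷b, so a·b ≠ b·a and G is not abelian.

Answer: No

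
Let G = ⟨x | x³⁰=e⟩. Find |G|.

G is generated by a single element, so G is cyclic. The relator gives x³⁰ = e and no smaller power is forced to be e, so the 30 powers {e, x, x², x³, x⁴, x⁵, x⁶, x⁷, x⁸, x⁹, x²², x²³, x²¹, x²⁰, x²⁴, x²⁵, x²⁶, x²⁷, x²⁸, x²⁹, x¹², x¹³, x¹¹, x¹⁰, x¹⁴, x¹⁵, x¹⁶, x¹⁷, x¹⁸, x¹⁹} are distinct. Hence |G| = 30.

Answer: 30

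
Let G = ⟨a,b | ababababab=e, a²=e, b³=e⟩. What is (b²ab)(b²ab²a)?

Compute (b²ab) · (b²ab²a) by multiplying left to right and reducing via the relations at each step:
  (b²ab) · b² = b²a
  (b²a) · a = b²
  (b²) · b² = b
  b · a = ba

Answer: ba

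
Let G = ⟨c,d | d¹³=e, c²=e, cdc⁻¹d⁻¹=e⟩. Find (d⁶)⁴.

Compute successive powers of (d⁶), reducing at each step:
  (d⁶)²: (d⁶) · d⁶ = d¹²
  (d⁶)³: (d¹²) · d⁶ = d⁵
  (d⁶)⁴: (d⁵) · d⁶ = d¹¹

Answer: d¹¹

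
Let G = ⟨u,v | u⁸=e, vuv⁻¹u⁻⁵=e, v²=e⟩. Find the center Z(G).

An element z ∈ Z(G) iff z commutes with every generator.
For example u² is central: (u²)·u = u³ = u·(u²); (u²)·v = u²v = v·(u²).
Whereas u ∉ Z(G) since u·v = uv ≠ u⁵v = v·u.
Checking each of the 16 elements this way gives Z(G) = {e, u², u⁴, u⁶}, of order 4.

Answer: {e, u², u⁴, u⁶}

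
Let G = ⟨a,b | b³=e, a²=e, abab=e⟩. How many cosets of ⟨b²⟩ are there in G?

First find ord(b²) by computing successive powers:
  (b²)¹ = b², (b²)² = b, (b²)³ = e.
So |⟨b²⟩| = ord(b²) = 3. With |G| = 6, by Lagrange [G : ⟨b²⟩] = 6/3 = 2.

Answer: 2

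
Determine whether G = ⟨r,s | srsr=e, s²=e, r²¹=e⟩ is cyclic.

Every cyclic group is abelian. But r·s = rs while s·r = r²⁰s, so r·s ≠ s·r and G is not abelian. Hence G is not cyclic.

Answer: No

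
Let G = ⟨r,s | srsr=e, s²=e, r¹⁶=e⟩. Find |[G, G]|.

G' = [G, G] is generated by all commutators. The generator-pair commutators are: [r, s] = r².
The subgroup they normally generate is {e, r², r⁴, r⁶, r⁸, r¹⁰, r¹², r¹⁴}, of order 8.
Check: |G/G'| = 32/8 = 4 is the order of the abelianisation.

Answer: 8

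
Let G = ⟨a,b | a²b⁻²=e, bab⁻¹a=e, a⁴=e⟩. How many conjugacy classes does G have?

The conjugacy classes (representative and size) are:
  [e] (size 1), [a³] (size 2), [a²] (size 1), [b⁻¹] (size 2), [ab] (size 2).
Class equation: 1 + 2 + 1 + 2 + 2 = 8 = |G|. So G has 5 conjugacy classes.

Answer: 5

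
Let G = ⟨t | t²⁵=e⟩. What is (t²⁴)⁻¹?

The order of (t²⁴) is 25 (smallest k with (t²⁴)ᵏ = e), so (t²⁴)⁻¹ = (t²⁴)²⁴ = t.
Check: (t²⁴) · t → (t²⁴) · t = e, giving e as required.

Answer: t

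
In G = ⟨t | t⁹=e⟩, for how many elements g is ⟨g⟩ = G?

G is cyclic of order 9. An element generates G iff its order is 9, and a cyclic group of order 9 has exactly φ(9) = 6 such elements.

Answer: 6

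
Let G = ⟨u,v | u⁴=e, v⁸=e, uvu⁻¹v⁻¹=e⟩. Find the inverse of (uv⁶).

The order of (uv⁶) is 4 (smallest k with (uv⁶)ᵏ = e), so (uv⁶)⁻¹ = (uv⁶)³ = u³v².
Check: (uv⁶) · (u³v²) → (uv⁶) · u³ = v⁶;   (v⁶) · v² = e, giving e as required.

Answer: u³v²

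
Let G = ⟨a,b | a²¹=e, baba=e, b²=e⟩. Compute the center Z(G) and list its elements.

An element z ∈ Z(G) iff z commutes with every generator.
For example e is central: e·a = a = a·e; e·b = b = b·e.
Whereas a ∉ Z(G) since a·b = ab ≠ a²⁰b = b·a.
Checking each of the 42 elements this way gives Z(G) = {e}, of order 1.

Answer: {e}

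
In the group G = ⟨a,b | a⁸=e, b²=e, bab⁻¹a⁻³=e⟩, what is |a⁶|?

Compute successive powers until reaching e:
  (a⁶)¹ = a⁶, (a⁶)² = a⁴, (a⁶)³ = a², (a⁶)⁴ = e.
The smallest positive k with (a⁶)ᵏ = e is 4.

Answer: 4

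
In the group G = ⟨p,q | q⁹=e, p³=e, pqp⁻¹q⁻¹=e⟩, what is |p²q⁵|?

Compute successive powers until reaching e:
  (p²q⁵)¹ = p²q⁵, (p²q⁵)² = pq, (p²q⁵)³ = q⁶, (p²q⁵)⁴ = p²q², (p²q⁵)⁵ = pq⁷, (p²q⁵)⁶ = q³, (p²q⁵)⁷ = p²q⁸, (p²q⁵)⁸ = pq⁴, (p²q⁵)⁹ = e.
The smallest positive k with (p²q⁵)ᵏ = e is 9.

Answer: 9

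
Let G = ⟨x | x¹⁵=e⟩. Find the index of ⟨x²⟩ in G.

First find ord(x²) by computing successive powers:
  (x²)¹ = x², (x²)² = x⁴, (x²)³ = x⁶, (x²)⁴ = x⁸, (x²)⁵ = x¹⁰, (x²)⁶ = x¹², (x²)⁷ = x¹⁴, (x²)⁸ = x, (x²)⁹ = x³, (x²)¹⁰ = x⁵, (x²)¹¹ = x⁷, (x²)¹² = x⁹, (x²)¹³ = x¹¹, (x²)¹⁴ = x¹³, (x²)¹⁵ = e.
So |⟨x²⟩| = ord(x²) = 15. With |G| = 15, by Lagrange [G : ⟨x²⟩] = 15/15 = 1.

Answer: 1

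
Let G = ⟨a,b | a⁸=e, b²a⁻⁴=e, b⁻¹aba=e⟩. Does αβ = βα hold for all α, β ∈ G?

a·b = ab but b·a = a³b⁻¹, so a·b ≠ b·a and G is not abelian.

Answer: No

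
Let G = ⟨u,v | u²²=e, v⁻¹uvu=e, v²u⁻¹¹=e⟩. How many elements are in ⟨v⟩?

|⟨v⟩| equals the order of v. Compute successive powers until reaching e:
  v¹ = v, v² = u¹¹, v³ = v⁻¹, v⁴ = e.
The smallest positive k with vᵏ = e is 4, so |⟨v⟩| = 4.

Answer: 4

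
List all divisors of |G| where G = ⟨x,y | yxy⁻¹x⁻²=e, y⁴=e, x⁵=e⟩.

|G| = 20 = 2² · 5. By Lagrange's theorem the order of any subgroup divides 20; the divisors of 20 are 1, 2, 4, 5, 10, 20.

Answer: 1, 2, 4, 5, 10, 20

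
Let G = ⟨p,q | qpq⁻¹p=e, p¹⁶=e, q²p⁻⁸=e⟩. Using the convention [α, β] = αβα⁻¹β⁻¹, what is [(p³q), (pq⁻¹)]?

[(p³q), (pq⁻¹)] = (p³q)·(pq⁻¹)·(p³q)⁻¹·(pq⁻¹)⁻¹.
  (p³q) · (pq⁻¹) = p²
  (p²) · (p³q⁻¹) = p⁵q⁻¹
  (p⁵q⁻¹) · (pq) = p⁴

Answer: p⁴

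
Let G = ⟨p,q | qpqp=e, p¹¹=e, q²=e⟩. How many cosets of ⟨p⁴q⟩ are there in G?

First find ord(p⁴q) by computing successive powers:
  (p⁴q)¹ = p⁴q, (p⁴q)² = e.
So |⟨p⁴q⟩| = ord(p⁴q) = 2. With |G| = 22, by Lagrange [G : ⟨p⁴q⟩] = 22/2 = 11.

Answer: 11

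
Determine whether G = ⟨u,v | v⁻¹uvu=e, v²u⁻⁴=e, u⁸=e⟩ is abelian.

u·v = uv but v·u = u³v⁻¹, so u·v ≠ v·u and G is not abelian.

Answer: No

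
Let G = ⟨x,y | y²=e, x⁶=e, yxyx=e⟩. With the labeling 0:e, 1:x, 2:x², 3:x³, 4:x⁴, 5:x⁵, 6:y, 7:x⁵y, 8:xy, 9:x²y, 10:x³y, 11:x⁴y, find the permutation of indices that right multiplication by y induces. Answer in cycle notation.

(0 6)(1 8)(2 9)(3 10)(4 11)(5 7)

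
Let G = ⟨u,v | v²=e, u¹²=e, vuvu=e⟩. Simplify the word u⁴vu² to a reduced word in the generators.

Multiply left to right, reducing at each step:
  (u⁴) · v = u⁴v
  (u⁴v) · u² = u²v

Answer: u²v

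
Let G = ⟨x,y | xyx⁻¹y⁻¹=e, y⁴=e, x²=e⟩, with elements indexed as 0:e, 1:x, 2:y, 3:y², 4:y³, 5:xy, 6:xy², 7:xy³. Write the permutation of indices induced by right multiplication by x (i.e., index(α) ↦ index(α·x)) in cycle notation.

(0 1)(2 5)(3 6)(4 7)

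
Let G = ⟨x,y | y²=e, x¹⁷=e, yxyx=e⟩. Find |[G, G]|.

G' = [G, G] is generated by all commutators. The generator-pair commutators are: [x, y] = x².
The subgroup they normally generate is {e, x, x², x³, x⁴, x⁵, x⁶, x⁷, x⁸, x⁹, x¹⁰, x¹¹, x¹², x¹³, x¹⁴, x¹⁵, x¹⁶}, of order 17.
Check: |G/G'| = 34/17 = 2 is the order of the abelianisation.

Answer: 17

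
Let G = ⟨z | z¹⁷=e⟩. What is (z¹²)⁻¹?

The order of (z¹²) is 17 (smallest k with (z¹²)ᵏ = e), so (z¹²)⁻¹ = (z¹²)¹⁶ = z⁵.
Check: (z¹²) · (z⁵) → (z¹²) · z⁵ = e, giving e as required.

Answer: z⁵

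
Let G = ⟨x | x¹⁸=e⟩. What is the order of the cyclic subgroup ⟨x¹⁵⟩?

|⟨x¹⁵⟩| equals the order of x¹⁵. Compute successive powers until reaching e:
  (x¹⁵)¹ = x¹⁵, (x¹⁵)² = x¹², (x¹⁵)³ = x⁹, (x¹⁵)⁴ = x⁶, (x¹⁵)⁵ = x³, (x¹⁵)⁶ = e.
The smallest positive k with (x¹⁵)ᵏ = e is 6, so |⟨x¹⁵⟩| = 6.

Answer: 6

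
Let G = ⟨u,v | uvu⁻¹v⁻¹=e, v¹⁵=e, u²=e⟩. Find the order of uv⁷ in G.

Compute successive powers until reaching e:
  (uv⁷)¹ = uv⁷, (uv⁷)² = v¹⁴, (uv⁷)³ = uv⁶, (uv⁷)⁴ = v¹³, (uv⁷)⁵ = uv⁵, (uv⁷)⁶ = v¹², (uv⁷)⁷ = uv⁴, (uv⁷)⁸ = v¹¹, (uv⁷)⁹ = uv³, (uv⁷)¹⁰ = v¹⁰, (uv⁷)¹¹ = uv², (uv⁷)¹² = v⁹, (uv⁷)¹³ = uv, (uv⁷)¹⁴ = v⁸, (uv⁷)¹⁵ = u, (uv⁷)¹⁶ = v⁷, (uv⁷)¹⁷ = uv¹⁴, (uv⁷)¹⁸ = v⁶, (uv⁷)¹⁹ = uv¹³, (uv⁷)²⁰ = v⁵, (uv⁷)²¹ = uv¹², (uv⁷)²² = v⁴, (uv⁷)²³ = uv¹¹, (uv⁷)²⁴ = v³, (uv⁷)²⁵ = uv¹⁰, (uv⁷)²⁶ = v², (uv⁷)²⁷ = uv⁹, (uv⁷)²⁸ = v, (uv⁷)²⁹ = uv⁸, (uv⁷)³⁰ = e.
The smallest positive k with (uv⁷)ᵏ = e is 30.

Answer: 30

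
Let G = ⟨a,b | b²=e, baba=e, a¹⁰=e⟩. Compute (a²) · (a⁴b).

Compute (a²) · (a⁴b) by multiplying left to right and reducing via the relations at each step:
  (a²) · a⁴ = a⁶
  (a⁶) · b = a⁶b

Answer: a⁶b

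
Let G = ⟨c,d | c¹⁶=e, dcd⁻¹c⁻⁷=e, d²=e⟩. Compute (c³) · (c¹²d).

Compute (c³) · (c¹²d) by multiplying left to right and reducing via the relations at each step:
  (c³) · c¹² = c¹⁵
  (c¹⁵) · d = c¹⁵d

Answer: c¹⁵d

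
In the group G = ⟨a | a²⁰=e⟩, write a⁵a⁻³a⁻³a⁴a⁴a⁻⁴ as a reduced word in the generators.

Multiply left to right, reducing at each step:
  (a⁵) · a⁻³ = a²
  (a²) · a⁻³ = a¹⁹
  (a¹⁹) · a⁴ = a³
  (a³) · a⁴ = a⁷
  (a⁷) · a⁻⁴ = a³

Answer: a³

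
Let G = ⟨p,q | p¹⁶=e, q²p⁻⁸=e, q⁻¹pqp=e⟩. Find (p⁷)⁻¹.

The order of (p⁷) is 16 (smallest k with (p⁷)ᵏ = e), so (p⁷)⁻¹ = (p⁷)¹⁵ = p⁹.
Check: (p⁷) · (p⁹) → (p⁷) · p⁹ = e, giving e as required.

Answer: p⁹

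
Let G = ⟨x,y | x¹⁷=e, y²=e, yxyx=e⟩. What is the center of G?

An element z ∈ Z(G) iff z commutes with every generator.
For example e is central: e·x = x = x·e; e·y = y = y·e.
Whereas x ∉ Z(G) since x·y = xy ≠ x¹⁶y = y·x.
Checking each of the 34 elements this way gives Z(G) = {e}, of order 1.

Answer: {e}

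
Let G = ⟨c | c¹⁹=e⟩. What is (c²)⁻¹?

The order of (c²) is 19 (smallest k with (c²)ᵏ = e), so (c²)⁻¹ = (c²)¹⁸ = c¹⁷.
Check: (c²) · (c¹⁷) → (c²) · c¹⁷ = e, giving e as required.

Answer: c¹⁷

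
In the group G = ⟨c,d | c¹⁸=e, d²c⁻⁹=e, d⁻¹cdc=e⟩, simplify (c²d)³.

Compute successive powers of (c²d), reducing at each step:
  (c²d)²: (c²d) · c² = d;   d · d = c⁹
  (c²d)³: (c⁹) · c² = c¹¹;   (c¹¹) · d = c²d⁻¹

Answer: c²d⁻¹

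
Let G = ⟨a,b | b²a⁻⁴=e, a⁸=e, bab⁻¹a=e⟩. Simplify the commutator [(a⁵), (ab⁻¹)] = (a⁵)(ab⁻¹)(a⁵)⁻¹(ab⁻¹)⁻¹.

[(a⁵), (ab⁻¹)] = (a⁵)·(ab⁻¹)·(a⁵)⁻¹·(ab⁻¹)⁻¹.
  (a⁵) · (ab⁻¹) = a²b
  (a²b) · (a³) = a³b⁻¹
  (a³b⁻¹) · (ab) = a²

Answer: a²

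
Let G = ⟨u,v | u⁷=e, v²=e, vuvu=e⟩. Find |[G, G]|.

G' = [G, G] is generated by all commutators. The generator-pair commutators are: [u, v] = u².
The subgroup they normally generate is {e, u, u², u³, u⁴, u⁵, u⁶}, of order 7.
Check: |G/G'| = 14/7 = 2 is the order of the abelianisation.

Answer: 7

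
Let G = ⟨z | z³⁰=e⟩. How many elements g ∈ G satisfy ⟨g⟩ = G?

G is cyclic of order 30. An element generates G iff its order is 30, and a cyclic group of order 30 has exactly φ(30) = 8 such elements.

Answer: 8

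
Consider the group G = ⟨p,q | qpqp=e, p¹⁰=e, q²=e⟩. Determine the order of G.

Enumerate words in the generators, reducing via the relations: the distinct elements are
  {e, p, q, pq, p², p³, p⁴, p⁵, p⁶, p⁷, p⁸, p⁹, p²q, p³q, p⁴q, p⁵q, p⁶q, p⁷q, p⁸q, p⁹q}.
No further products give new elements, so |G| = 20.

Answer: 20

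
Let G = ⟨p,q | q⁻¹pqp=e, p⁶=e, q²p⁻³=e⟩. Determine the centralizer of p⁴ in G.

⟨p⁴⟩ ⊆ C_G(p⁴) since powers of p⁴ commute with p⁴; so |C_G(p⁴)| ≥ |⟨p⁴⟩| = 3.
By orbit–stabilizer, |C_G(p⁴)| = |G| / |conj. class of p⁴| = 12 / 2 = 6.
The 6 elements commuting with p⁴ are {e, p, p², p³, p⁴, p⁵}.

Answer: {e, p, p², p³, p⁴, p⁵}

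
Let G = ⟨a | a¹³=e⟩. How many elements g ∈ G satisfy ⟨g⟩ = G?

G is cyclic of order 13. An element generates G iff its order is 13, and a cyclic group of order 13 has exactly φ(13) = 12 such elements.

Answer: 12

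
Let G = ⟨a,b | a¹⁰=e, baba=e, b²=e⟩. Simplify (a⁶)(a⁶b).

Compute (a⁶) · (a⁶b) by multiplying left to right and reducing via the relations at each step:
  (a⁶) · a⁶ = a²
  (a²) · b = a²b

Answer: a²b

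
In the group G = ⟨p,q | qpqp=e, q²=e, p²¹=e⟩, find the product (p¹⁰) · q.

Compute (p¹⁰) · q by multiplying left to right and reducing via the relations at each step:
  (p¹⁰) · q = p¹⁰q

Answer: p¹⁰q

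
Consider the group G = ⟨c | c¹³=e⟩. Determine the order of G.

G is generated by a single element, so G is cyclic. The relator gives c¹³ = e and no smaller power is forced to be e, so the 13 powers {c, e, c², c³, c⁴, c⁵, c⁶, c⁷, c⁸, c⁹, c¹², c¹¹, c¹⁰} are distinct. Hence |G| = 13.

Answer: 13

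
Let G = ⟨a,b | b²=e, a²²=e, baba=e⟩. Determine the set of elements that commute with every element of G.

An element z ∈ Z(G) iff z commutes with every generator.
For example a¹¹ is central: (a¹¹)·a = a¹² = a·(a¹¹); (a¹¹)·b = a¹¹b = b·(a¹¹).
Whereas a ∉ Z(G) since a·b = ab ≠ a²¹b = b·a.
Checking each of the 44 elements this way gives Z(G) = {e, a¹¹}, of order 2.

Answer: {e, a¹¹}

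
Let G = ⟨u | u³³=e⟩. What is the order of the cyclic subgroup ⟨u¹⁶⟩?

|⟨u¹⁶⟩| equals the order of u¹⁶. Compute successive powers until reaching e:
  (u¹⁶)¹ = u¹⁶, (u¹⁶)² = u³², (u¹⁶)³ = u¹⁵, (u¹⁶)⁴ = u³¹, (u¹⁶)⁵ = u¹⁴, (u¹⁶)⁶ = u³⁰, (u¹⁶)⁷ = u¹³, (u¹⁶)⁸ = u²⁹, (u¹⁶)⁹ = u¹², (u¹⁶)¹⁰ = u²⁸, (u¹⁶)¹¹ = u¹¹, (u¹⁶)¹² = u²⁷, (u¹⁶)¹³ = u¹⁰, (u¹⁶)¹⁴ = u²⁶, (u¹⁶)¹⁵ = u⁹, (u¹⁶)¹⁶ = u²⁵, (u¹⁶)¹⁷ = u⁸, (u¹⁶)¹⁸ = u²⁴, (u¹⁶)¹⁹ = u⁷, (u¹⁶)²⁰ = u²³, (u¹⁶)²¹ = u⁶, (u¹⁶)²² = u²², (u¹⁶)²³ = u⁵, (u¹⁶)²⁴ = u²¹, (u¹⁶)²⁵ = u⁴, (u¹⁶)²⁶ = u²⁰, (u¹⁶)²⁷ = u³, (u¹⁶)²⁸ = u¹⁹, (u¹⁶)²⁹ = u², (u¹⁶)³⁰ = u¹⁸, (u¹⁶)³¹ = u, (u¹⁶)³² = u¹⁷, (u¹⁶)³³ = e.
The smallest positive k with (u¹⁶)ᵏ = e is 33, so |⟨u¹⁶⟩| = 33.

Answer: 33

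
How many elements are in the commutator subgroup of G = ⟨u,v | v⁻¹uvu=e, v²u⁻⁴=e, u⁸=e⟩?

G' = [G, G] is generated by all commutators. The generator-pair commutators are: [u, v] = u².
The subgroup they normally generate is {e, u², u⁴, u⁶}, of order 4.
Check: |G/G'| = 16/4 = 4 is the order of the abelianisation.

Answer: 4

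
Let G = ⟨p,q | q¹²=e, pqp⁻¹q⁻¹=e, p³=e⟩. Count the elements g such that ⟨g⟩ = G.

⟨g⟩ = G would require ord(g) = |G| = 36, but the maximum element order in G is 12 < 36. So G is not cyclic and no single element generates it: the count is 0.

Answer: 0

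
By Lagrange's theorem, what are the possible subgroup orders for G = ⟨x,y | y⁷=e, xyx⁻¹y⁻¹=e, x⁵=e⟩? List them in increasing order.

|G| = 35 = 5 · 7. By Lagrange's theorem the order of any subgroup divides 35; the divisors of 35 are 1, 5, 7, 35.

Answer: 1, 5, 7, 35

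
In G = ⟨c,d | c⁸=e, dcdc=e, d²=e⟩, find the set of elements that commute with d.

⟨d⟩ ⊆ C_G(d) since powers of d commute with d; so |C_G(d)| ≥ |⟨d⟩| = 2.
By orbit–stabilizer, |C_G(d)| = |G| / |conj. class of d| = 16 / 4 = 4.
The 4 elements commuting with d are {e, c⁴, d, c⁴d}.

Answer: {e, c⁴, d, c⁴d}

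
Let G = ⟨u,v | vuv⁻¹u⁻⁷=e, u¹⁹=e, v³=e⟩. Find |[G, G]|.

G' = [G, G] is generated by all commutators. The generator-pair commutators are: [u, v] = u¹³.
The subgroup they normally generate is {e, u, u², u³, u⁴, u⁵, u⁶, u⁷, u⁸, u⁹, u¹⁰, u¹¹, u¹², u¹³, u¹⁴, u¹⁵, u¹⁶, u¹⁷, u¹⁸}, of order 19.
Check: |G/G'| = 57/19 = 3 is the order of the abelianisation.

Answer: 19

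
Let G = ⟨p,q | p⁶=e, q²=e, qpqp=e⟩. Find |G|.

Enumerate words in the generators, reducing via the relations: the distinct elements are
  {e, p, q, pq, p², p³, p⁴, p⁵, p²q, p³q, p⁴q, p⁵q}.
No further products give new elements, so |G| = 12.

Answer: 12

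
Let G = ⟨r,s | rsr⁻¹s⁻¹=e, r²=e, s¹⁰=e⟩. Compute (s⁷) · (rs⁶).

Compute (s⁷) · (rs⁶) by multiplying left to right and reducing via the relations at each step:
  (s⁷) · r = rs⁷
  (rs⁷) · s⁶ = rs³

Answer: rs³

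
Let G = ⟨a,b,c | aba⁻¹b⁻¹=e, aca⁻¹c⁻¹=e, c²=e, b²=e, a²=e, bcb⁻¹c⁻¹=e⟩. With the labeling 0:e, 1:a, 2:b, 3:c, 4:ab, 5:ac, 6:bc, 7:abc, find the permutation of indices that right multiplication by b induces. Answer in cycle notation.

(0 2)(1 4)(3 6)(5 7)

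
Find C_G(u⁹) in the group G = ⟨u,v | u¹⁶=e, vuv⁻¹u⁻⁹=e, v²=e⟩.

⟨u⁹⟩ ⊆ C_G(u⁹) since powers of u⁹ commute with u⁹; so |C_G(u⁹)| ≥ |⟨u⁹⟩| = 16.
By orbit–stabilizer, |C_G(u⁹)| = |G| / |conj. class of u⁹| = 32 / 2 = 16.
The 16 elements commuting with u⁹ are {e, u, u², u³, u⁴, u⁵, u⁶, u⁷, u⁸, u⁹, u¹⁰, u¹¹, u¹², u¹³, u¹⁴, u¹⁵}.

Answer: {e, u, u², u³, u⁴, u⁵, u⁶, u⁷, u⁸, u⁹, u¹⁰, u¹¹, u¹², u¹³, u¹⁴, u¹⁵}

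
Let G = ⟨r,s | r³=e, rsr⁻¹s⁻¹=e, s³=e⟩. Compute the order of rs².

Compute successive powers until reaching e:
  (rs²)¹ = rs², (rs²)² = r²s, (rs²)³ = e.
The smallest positive k with (rs²)ᵏ = e is 3.

Answer: 3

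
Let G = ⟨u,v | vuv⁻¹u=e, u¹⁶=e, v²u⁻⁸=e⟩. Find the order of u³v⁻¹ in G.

Compute successive powers until reaching e:
  (u³v⁻¹)¹ = u³v⁻¹, (u³v⁻¹)² = u⁸, (u³v⁻¹)³ = u³v, (u³v⁻¹)⁴ = e.
The smallest positive k with (u³v⁻¹)ᵏ = e is 4.

Answer: 4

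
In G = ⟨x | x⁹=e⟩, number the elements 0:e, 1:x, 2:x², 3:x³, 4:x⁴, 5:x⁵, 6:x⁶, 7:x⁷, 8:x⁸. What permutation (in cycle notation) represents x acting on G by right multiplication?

(0 1 2 3 4 5 6 7 8)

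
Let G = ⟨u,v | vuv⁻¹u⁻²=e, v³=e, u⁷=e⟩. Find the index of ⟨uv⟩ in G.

First find ord(uv) by computing successive powers:
  (uv)¹ = uv, (uv)² = u³v², (uv)³ = e.
So |⟨uv⟩| = ord(uv) = 3. With |G| = 21, by Lagrange [G : ⟨uv⟩] = 21/3 = 7.

Answer: 7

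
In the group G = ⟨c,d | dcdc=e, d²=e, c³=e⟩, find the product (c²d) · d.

Compute (c²d) · d by multiplying left to right and reducing via the relations at each step:
  (c²d) · d = c²

Answer: c²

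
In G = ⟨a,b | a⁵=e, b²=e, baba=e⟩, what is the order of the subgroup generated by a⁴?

|⟨a⁴⟩| equals the order of a⁴. Compute successive powers until reaching e:
  (a⁴)¹ = a⁴, (a⁴)² = a³, (a⁴)³ = a², (a⁴)⁴ = a, (a⁴)⁵ = e.
The smallest positive k with (a⁴)ᵏ = e is 5, so |⟨a⁴⟩| = 5.

Answer: 5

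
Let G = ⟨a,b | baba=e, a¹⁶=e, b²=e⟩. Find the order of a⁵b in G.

Compute successive powers until reaching e:
  (a⁵b)¹ = a⁵b, (a⁵b)² = e.
The smallest positive k with (a⁵b)ᵏ = e is 2.

Answer: 2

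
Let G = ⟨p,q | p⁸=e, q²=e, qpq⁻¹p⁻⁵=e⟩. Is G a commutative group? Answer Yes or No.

p·q = pq but q·p = p⁵q, so p·q ≠ q·p and G is not abelian.

Answer: No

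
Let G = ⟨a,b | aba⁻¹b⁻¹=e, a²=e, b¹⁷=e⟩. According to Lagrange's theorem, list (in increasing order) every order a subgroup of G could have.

|G| = 34 = 2 · 17. By Lagrange's theorem the order of any subgroup divides 34; the divisors of 34 are 1, 2, 17, 34.

Answer: 1, 2, 17, 34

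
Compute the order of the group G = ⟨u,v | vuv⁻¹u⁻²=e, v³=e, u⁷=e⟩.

Enumerate words in the generators, reducing via the relations: the distinct elements are
  {e, u, v, uv, u², u³, u⁴, u⁵, u⁶, v², uv², u²v, u³v, u⁴v, u⁵v, u⁶v, u²v², u³v², u⁴v², u⁵v², u⁶v²}.
No further products give new elements, so |G| = 21.

Answer: 21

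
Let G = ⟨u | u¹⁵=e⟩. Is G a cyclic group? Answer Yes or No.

|G| = 15. The element u has order 15 (its powers give 15 distinct elements), so ⟨u⟩ = G and G is cyclic.

Answer: Yes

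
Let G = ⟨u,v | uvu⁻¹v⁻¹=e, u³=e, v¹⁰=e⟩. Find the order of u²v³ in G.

Compute successive powers until reaching e:
  (u²v³)¹ = u²v³, (u²v³)² = uv⁶, (u²v³)³ = v⁹, (u²v³)⁴ = u²v², (u²v³)⁵ = uv⁵, (u²v³)⁶ = v⁸, (u²v³)⁷ = u²v, (u²v³)⁸ = uv⁴, (u²v³)⁹ = v⁷, (u²v³)¹⁰ = u², (u²v³)¹¹ = uv³, (u²v³)¹² = v⁶, (u²v³)¹³ = u²v⁹, (u²v³)¹⁴ = uv², (u²v³)¹⁵ = v⁵, (u²v³)¹⁶ = u²v⁸, (u²v³)¹⁷ = uv, (u²v³)¹⁸ = v⁴, (u²v³)¹⁹ = u²v⁷, (u²v³)²⁰ = u, (u²v³)²¹ = v³, (u²v³)²² = u²v⁶, (u²v³)²³ = uv⁹, (u²v³)²⁴ = v², (u²v³)²⁵ = u²v⁵, (u²v³)²⁶ = uv⁸, (u²v³)²⁷ = v, (u²v³)²⁸ = u²v⁴, (u²v³)²⁹ = uv⁷, (u²v³)³⁰ = e.
The smallest positive k with (u²v³)ᵏ = e is 30.

Answer: 30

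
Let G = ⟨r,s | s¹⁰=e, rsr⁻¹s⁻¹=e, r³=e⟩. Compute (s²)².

Compute successive powers of (s²), reducing at each step:
  (s²)²: (s²) · s² = s⁴

Answer: s⁴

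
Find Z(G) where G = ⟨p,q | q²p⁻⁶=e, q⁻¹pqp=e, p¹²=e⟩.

An element z ∈ Z(G) iff z commutes with every generator.
For example p⁶ is central: (p⁶)·p = p⁷ = p·(p⁶); (p⁶)·q = q⁻¹ = q·(p⁶).
Whereas p ∉ Z(G) since p·q = pq ≠ p⁵q⁻¹ = q·p.
Checking each of the 24 elements this way gives Z(G) = {e, p⁶}, of order 2.

Answer: {e, p⁶}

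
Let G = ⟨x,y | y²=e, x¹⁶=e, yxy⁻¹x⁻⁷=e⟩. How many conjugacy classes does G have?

The conjugacy classes (representative and size) are:
  [e] (size 1), [x] (size 2), [x¹⁴] (size 2), [x³] (size 2), [x⁴] (size 2), [x¹⁰] (size 2), [x⁸] (size 1), [x⁹] (size 2), [x¹¹] (size 2), [x¹⁰y] (size 8), [xy] (size 8).
Class equation: 1 + 2 + 2 + 2 + 2 + 2 + 1 + 2 + 2 + 8 + 8 = 32 = |G|. So G has 11 conjugacy classes.

Answer: 11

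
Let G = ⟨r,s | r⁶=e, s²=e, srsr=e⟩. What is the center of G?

An element z ∈ Z(G) iff z commutes with every generator.
For example r³ is central: (r³)·r = r⁴ = r·(r³); (r³)·s = r³s = s·(r³).
Whereas r ∉ Z(G) since r·s = rs ≠ r⁵s = s·r.
Checking each of the 12 elements this way gives Z(G) = {e, r³}, of order 2.

Answer: {e, r³}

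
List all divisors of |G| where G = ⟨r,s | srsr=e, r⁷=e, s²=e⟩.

|G| = 14 = 2 · 7. By Lagrange's theorem the order of any subgroup divides 14; the divisors of 14 are 1, 2, 7, 14.

Answer: 1, 2, 7, 14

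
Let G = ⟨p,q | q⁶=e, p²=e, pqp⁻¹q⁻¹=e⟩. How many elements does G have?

Enumerate words in the generators, reducing via the relations: the distinct elements are
  {e, p, q, pq, q², q³, q⁴, q⁵, pq², pq³, pq⁴, pq⁵}.
No further products give new elements, so |G| = 12.

Answer: 12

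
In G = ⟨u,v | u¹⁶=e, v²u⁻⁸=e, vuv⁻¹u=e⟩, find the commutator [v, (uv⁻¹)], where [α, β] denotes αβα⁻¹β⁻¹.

[v, (uv⁻¹)] = v·(uv⁻¹)·v⁻¹·(uv⁻¹)⁻¹.
  v · (uv⁻¹) = u¹⁵
  (u¹⁵) · (v⁻¹) = u⁷v
  (u⁷v) · (uv) = u¹⁴

Answer: u¹⁴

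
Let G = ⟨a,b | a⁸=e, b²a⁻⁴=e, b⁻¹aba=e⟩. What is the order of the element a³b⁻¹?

Compute successive powers until reaching e:
  (a³b⁻¹)¹ = a³b⁻¹, (a³b⁻¹)² = a⁴, (a³b⁻¹)³ = a³b, (a³b⁻¹)⁴ = e.
The smallest positive k with (a³b⁻¹)ᵏ = e is 4.

Answer: 4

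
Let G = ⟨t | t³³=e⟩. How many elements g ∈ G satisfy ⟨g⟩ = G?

G is cyclic of order 33. An element generates G iff its order is 33, and a cyclic group of order 33 has exactly φ(33) = 20 such elements.

Answer: 20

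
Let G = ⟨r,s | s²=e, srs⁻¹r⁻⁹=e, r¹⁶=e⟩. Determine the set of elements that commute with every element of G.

An element z ∈ Z(G) iff z commutes with every generator.
For example r² is central: (r²)·r = r³ = r·(r²); (r²)·s = r²s = s·(r²).
Whereas r ∉ Z(G) since r·s = rs ≠ r⁹s = s·r.
Checking each of the 32 elements this way gives Z(G) = {e, r², r⁴, r⁶, r⁸, r¹⁰, r¹², r¹⁴}, of order 8.

Answer: {e, r², r⁴, r⁶, r⁸, r¹⁰, r¹², r¹⁴}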